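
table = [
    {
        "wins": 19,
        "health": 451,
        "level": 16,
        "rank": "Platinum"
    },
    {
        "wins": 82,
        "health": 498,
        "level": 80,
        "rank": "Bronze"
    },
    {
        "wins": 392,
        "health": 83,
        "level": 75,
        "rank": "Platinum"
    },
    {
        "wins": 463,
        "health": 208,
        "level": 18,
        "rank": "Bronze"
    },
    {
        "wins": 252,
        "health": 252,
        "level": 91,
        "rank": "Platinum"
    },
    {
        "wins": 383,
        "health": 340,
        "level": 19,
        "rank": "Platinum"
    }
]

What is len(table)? 6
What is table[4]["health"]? 252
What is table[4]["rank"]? "Platinum"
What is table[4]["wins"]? 252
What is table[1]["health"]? 498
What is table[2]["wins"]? 392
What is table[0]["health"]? 451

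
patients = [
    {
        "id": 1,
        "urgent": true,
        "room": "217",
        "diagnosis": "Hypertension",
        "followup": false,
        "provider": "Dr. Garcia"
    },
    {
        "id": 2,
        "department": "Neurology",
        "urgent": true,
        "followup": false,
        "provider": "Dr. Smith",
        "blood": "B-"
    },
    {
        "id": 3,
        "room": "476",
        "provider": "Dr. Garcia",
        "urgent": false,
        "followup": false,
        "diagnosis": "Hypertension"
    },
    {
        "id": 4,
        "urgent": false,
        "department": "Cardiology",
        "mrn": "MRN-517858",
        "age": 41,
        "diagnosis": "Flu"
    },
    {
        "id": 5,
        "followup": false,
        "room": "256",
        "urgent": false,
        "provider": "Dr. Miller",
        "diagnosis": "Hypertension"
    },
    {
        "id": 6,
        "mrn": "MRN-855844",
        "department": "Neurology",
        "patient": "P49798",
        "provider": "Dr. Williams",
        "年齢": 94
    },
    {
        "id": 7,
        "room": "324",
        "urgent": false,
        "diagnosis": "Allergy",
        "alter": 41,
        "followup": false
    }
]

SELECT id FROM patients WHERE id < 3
[1, 2]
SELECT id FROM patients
[1, 2, 3, 4, 5, 6, 7]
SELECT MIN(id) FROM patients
1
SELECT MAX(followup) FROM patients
False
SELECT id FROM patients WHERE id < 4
[1, 2, 3]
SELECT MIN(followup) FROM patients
False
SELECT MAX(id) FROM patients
7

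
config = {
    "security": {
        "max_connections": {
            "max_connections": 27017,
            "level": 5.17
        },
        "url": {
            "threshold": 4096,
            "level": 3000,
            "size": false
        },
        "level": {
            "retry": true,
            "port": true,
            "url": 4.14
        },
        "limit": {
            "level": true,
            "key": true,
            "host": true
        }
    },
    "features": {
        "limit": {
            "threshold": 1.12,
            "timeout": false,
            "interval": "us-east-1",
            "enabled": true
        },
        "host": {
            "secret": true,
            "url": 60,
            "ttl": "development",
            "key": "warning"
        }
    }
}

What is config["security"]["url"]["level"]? 3000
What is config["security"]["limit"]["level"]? True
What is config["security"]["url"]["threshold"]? 4096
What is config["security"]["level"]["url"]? 4.14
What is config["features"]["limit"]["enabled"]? True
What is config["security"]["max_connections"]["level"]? 5.17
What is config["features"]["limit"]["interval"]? "us-east-1"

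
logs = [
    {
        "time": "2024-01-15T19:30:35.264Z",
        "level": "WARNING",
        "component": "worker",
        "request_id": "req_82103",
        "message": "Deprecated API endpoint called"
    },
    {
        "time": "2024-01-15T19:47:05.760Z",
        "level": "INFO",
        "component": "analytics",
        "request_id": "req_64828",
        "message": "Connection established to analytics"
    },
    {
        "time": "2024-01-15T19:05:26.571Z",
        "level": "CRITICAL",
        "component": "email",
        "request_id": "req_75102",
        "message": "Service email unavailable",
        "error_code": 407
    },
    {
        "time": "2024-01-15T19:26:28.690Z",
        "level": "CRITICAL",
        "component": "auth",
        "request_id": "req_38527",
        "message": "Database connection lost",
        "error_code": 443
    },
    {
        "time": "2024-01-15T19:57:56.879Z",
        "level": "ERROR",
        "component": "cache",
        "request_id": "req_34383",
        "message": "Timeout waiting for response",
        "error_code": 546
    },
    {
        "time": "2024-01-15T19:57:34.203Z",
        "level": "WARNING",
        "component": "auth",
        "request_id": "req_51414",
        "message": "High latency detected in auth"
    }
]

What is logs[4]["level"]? "ERROR"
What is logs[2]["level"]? "CRITICAL"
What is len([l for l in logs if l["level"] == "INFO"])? 1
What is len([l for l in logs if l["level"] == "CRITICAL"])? 2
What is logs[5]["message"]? "High latency detected in auth"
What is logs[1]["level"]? "INFO"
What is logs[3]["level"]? "CRITICAL"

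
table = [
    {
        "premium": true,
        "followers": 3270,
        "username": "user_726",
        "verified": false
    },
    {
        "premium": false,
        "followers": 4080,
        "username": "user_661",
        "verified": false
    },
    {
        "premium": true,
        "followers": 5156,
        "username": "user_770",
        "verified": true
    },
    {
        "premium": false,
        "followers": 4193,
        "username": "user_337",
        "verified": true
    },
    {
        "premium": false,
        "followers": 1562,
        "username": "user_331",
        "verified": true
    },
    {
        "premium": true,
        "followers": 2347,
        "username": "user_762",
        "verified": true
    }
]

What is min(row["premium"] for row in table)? False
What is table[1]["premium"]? False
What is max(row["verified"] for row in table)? True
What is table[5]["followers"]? 2347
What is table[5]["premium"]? True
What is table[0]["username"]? "user_726"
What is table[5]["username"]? "user_762"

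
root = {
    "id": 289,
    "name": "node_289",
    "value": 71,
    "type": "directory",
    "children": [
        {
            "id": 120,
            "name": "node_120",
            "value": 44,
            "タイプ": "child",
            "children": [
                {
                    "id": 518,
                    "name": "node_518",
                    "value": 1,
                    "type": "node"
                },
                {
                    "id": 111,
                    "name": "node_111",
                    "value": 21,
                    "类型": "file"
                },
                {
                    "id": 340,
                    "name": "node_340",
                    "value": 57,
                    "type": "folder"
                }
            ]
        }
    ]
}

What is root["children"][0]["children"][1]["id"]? 111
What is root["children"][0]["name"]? "node_120"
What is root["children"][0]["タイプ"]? "child"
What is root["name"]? "node_289"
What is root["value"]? 71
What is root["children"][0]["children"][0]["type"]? "node"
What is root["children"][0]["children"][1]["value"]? 21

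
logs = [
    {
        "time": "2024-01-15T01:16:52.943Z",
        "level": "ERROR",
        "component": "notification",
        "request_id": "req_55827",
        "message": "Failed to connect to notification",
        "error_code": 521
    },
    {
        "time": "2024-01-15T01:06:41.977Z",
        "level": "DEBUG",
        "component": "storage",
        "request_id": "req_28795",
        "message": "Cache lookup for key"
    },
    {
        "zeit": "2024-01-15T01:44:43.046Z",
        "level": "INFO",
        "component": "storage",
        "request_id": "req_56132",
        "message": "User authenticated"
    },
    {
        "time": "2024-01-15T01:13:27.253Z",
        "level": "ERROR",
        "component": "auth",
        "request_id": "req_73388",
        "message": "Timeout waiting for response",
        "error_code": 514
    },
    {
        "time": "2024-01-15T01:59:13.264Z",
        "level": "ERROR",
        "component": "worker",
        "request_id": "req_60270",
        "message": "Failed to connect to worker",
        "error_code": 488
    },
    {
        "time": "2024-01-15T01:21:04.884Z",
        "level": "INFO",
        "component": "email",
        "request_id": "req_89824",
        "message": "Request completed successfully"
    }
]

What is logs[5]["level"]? "INFO"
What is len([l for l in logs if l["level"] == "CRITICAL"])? 0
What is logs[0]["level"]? "ERROR"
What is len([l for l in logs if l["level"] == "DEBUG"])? 1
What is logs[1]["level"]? "DEBUG"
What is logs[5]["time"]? "2024-01-15T01:21:04.884Z"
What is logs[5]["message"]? "Request completed successfully"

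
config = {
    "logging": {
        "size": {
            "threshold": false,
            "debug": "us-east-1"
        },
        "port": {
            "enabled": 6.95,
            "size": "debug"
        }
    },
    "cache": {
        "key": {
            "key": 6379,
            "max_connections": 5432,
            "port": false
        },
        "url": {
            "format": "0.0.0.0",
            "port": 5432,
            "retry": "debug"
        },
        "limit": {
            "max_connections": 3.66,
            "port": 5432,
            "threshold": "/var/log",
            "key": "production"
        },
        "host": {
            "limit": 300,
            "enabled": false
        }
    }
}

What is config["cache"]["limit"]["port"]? 5432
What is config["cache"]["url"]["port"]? 5432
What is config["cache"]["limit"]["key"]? "production"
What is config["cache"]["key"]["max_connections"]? 5432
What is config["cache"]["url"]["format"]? "0.0.0.0"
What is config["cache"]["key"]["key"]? 6379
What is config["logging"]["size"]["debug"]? "us-east-1"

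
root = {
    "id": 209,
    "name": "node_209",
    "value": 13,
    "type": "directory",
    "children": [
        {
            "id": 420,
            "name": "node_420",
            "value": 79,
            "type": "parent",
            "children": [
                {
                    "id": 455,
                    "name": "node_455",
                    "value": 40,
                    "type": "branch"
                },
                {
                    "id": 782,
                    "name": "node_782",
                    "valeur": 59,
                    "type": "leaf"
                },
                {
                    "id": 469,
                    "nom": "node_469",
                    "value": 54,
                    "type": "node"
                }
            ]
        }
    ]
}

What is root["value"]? 13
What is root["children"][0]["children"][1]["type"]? "leaf"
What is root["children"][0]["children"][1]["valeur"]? 59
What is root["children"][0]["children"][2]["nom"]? "node_469"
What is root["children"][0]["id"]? 420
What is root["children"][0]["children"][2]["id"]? 469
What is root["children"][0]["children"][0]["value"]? 40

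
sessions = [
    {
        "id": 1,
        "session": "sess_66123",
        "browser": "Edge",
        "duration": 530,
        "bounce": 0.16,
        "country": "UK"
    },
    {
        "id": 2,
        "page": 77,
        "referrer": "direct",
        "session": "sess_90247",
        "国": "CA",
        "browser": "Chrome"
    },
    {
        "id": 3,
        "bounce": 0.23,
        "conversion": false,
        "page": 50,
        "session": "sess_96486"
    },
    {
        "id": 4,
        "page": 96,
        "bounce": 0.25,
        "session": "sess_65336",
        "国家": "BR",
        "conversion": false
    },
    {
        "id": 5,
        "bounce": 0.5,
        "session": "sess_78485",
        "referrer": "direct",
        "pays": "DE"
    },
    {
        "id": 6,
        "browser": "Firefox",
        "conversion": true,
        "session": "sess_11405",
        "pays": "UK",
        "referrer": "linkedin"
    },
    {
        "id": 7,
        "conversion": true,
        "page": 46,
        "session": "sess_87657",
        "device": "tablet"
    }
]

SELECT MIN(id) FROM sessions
1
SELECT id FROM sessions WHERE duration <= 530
[1]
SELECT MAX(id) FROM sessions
7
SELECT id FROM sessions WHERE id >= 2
[2, 3, 4, 5, 6, 7]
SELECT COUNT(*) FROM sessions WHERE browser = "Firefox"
1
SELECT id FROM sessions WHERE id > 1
[2, 3, 4, 5, 6, 7]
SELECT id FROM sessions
[1, 2, 3, 4, 5, 6, 7]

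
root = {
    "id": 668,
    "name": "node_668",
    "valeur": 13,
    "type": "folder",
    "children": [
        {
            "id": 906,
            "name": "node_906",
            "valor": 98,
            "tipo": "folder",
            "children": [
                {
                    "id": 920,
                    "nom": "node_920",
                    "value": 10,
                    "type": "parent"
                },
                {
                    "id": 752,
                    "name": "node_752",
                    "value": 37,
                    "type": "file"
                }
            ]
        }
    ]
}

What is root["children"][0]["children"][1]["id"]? 752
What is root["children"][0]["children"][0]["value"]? 10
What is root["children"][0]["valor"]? 98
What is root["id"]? 668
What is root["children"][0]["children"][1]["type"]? "file"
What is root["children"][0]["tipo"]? "folder"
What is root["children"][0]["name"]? "node_906"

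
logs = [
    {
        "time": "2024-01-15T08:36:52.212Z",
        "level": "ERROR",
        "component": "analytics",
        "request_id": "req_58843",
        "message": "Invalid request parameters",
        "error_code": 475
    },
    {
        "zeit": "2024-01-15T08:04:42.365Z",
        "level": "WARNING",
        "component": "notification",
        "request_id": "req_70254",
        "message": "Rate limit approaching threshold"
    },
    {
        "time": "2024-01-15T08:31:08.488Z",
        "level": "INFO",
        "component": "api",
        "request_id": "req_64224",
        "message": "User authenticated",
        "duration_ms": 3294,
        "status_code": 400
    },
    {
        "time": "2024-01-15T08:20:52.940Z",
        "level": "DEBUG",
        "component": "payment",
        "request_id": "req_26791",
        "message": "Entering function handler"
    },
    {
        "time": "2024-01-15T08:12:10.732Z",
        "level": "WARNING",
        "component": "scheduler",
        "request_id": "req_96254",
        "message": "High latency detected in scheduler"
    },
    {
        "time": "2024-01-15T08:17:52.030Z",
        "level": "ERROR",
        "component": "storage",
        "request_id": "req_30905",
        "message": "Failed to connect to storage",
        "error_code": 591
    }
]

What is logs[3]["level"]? "DEBUG"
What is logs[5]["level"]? "ERROR"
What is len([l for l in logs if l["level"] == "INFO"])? 1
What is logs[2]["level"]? "INFO"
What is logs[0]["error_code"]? 475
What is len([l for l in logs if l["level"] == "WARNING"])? 2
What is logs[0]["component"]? "analytics"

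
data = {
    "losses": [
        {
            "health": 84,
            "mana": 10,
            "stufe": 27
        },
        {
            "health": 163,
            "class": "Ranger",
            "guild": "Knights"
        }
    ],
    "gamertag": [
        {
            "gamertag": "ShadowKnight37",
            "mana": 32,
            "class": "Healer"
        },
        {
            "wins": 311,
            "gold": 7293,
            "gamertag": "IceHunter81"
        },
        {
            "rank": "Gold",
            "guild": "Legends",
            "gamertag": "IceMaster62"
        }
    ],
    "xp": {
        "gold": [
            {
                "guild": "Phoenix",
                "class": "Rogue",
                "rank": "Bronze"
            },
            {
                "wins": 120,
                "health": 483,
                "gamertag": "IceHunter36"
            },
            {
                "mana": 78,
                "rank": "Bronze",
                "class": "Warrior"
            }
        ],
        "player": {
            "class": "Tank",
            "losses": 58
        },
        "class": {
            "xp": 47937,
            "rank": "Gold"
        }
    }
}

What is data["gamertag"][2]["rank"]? "Gold"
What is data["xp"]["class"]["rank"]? "Gold"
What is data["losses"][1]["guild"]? "Knights"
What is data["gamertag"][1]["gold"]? 7293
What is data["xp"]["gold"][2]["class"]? "Warrior"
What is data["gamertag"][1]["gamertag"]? "IceHunter81"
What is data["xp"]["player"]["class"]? "Tank"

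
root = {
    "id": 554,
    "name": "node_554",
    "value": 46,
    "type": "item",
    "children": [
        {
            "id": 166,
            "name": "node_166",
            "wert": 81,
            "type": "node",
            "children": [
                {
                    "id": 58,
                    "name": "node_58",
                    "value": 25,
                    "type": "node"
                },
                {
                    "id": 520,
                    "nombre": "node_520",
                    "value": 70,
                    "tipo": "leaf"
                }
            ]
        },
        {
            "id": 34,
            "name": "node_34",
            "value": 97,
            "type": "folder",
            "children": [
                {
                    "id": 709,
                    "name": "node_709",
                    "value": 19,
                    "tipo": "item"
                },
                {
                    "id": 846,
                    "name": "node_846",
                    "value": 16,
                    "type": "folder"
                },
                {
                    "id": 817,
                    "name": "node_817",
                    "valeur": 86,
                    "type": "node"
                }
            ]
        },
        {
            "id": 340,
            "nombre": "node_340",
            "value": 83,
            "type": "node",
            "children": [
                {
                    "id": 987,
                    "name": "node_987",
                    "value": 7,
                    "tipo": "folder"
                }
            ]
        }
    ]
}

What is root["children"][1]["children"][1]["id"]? 846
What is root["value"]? 46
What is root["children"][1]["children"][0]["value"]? 19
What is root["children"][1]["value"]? 97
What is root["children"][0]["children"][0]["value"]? 25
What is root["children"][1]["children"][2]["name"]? "node_817"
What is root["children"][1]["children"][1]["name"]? "node_846"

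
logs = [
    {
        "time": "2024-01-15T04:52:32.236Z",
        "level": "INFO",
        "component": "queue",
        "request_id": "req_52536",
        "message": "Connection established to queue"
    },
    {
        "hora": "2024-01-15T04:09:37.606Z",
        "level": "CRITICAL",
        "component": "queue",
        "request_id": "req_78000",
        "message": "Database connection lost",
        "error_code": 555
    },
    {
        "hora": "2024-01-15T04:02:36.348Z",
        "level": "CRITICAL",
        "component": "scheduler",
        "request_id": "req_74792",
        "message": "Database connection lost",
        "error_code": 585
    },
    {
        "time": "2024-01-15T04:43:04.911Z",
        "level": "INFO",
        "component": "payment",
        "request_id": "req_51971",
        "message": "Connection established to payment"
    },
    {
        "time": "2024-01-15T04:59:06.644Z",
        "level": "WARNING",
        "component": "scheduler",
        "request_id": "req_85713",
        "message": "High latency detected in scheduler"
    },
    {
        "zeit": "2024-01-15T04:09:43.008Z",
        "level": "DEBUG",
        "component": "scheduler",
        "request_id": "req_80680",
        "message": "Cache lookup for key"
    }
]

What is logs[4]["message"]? "High latency detected in scheduler"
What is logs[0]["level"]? "INFO"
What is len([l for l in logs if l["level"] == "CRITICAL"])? 2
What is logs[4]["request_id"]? "req_85713"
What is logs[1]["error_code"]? 555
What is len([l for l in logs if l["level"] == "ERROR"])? 0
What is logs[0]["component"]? "queue"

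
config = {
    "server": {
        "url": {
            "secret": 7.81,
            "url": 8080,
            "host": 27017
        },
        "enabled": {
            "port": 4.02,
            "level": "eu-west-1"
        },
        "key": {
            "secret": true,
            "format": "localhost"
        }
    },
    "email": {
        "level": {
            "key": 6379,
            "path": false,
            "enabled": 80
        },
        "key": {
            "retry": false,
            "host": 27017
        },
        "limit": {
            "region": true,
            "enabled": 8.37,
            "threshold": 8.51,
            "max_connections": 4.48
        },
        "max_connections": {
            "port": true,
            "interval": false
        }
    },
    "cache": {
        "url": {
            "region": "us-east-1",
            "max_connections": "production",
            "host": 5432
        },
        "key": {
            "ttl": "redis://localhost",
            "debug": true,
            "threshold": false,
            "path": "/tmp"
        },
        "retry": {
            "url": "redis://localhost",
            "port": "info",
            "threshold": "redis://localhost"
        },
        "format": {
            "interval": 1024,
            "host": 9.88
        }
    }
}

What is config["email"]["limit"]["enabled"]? 8.37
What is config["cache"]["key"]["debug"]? True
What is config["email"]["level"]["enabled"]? 80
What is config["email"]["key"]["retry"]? False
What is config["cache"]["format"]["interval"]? 1024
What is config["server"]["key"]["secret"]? True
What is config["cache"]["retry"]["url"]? "redis://localhost"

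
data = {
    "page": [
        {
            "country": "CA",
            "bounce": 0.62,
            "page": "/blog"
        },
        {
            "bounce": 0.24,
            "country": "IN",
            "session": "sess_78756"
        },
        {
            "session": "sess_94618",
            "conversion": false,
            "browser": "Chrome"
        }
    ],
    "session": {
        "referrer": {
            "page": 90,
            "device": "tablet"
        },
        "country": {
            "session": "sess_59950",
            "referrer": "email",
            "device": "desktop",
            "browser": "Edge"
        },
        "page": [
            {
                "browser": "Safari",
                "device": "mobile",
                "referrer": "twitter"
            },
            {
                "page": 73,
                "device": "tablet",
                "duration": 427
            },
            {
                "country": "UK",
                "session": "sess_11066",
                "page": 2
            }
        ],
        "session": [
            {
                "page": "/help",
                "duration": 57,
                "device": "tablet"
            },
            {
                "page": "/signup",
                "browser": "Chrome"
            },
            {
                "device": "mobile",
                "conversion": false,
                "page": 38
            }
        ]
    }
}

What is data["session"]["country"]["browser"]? "Edge"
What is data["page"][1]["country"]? "IN"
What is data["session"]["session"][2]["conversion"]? False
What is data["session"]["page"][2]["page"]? 2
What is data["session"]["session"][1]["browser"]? "Chrome"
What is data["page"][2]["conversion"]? False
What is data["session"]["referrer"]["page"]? 90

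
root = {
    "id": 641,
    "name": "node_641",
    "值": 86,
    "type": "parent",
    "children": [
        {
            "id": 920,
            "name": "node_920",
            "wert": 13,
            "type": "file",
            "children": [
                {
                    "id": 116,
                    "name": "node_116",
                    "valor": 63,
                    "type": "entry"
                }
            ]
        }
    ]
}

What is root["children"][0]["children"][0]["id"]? 116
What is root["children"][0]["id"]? 920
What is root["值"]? 86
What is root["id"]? 641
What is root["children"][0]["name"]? "node_920"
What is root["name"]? "node_641"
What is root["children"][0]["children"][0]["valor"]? 63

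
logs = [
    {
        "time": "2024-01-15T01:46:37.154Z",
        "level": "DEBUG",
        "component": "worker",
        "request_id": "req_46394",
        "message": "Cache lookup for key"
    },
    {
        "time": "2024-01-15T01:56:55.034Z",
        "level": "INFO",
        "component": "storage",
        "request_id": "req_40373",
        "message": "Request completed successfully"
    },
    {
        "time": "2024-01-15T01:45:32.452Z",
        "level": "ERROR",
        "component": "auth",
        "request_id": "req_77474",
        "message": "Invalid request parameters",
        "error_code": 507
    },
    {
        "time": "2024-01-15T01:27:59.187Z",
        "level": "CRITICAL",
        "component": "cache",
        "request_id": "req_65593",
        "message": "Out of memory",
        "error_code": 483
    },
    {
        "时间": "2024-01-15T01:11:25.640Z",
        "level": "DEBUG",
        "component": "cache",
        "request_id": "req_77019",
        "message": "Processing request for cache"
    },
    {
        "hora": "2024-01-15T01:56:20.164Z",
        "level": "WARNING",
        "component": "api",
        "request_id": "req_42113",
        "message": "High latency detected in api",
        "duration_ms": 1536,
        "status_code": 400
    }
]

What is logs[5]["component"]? "api"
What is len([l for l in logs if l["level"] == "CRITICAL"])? 1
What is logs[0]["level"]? "DEBUG"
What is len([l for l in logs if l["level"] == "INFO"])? 1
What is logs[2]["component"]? "auth"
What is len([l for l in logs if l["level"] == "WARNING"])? 1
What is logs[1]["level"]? "INFO"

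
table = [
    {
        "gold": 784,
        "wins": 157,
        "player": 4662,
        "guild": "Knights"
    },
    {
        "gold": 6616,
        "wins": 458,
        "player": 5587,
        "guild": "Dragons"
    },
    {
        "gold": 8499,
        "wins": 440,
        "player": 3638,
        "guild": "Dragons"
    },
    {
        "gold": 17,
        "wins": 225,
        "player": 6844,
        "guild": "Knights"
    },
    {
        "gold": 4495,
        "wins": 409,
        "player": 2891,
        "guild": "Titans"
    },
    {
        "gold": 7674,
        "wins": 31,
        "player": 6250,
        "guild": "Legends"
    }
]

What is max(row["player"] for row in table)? 6844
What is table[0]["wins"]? 157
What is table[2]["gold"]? 8499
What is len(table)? 6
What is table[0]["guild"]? "Knights"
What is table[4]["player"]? 2891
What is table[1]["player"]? 5587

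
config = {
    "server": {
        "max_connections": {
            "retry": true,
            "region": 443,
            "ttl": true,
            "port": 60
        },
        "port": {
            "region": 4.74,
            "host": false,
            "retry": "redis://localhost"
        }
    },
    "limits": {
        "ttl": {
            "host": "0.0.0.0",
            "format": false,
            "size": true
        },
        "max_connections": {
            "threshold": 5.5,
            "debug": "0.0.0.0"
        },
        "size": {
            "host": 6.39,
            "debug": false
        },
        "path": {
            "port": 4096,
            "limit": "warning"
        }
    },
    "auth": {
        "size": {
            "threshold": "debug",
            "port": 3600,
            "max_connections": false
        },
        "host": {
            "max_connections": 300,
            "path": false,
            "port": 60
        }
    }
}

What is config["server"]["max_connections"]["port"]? 60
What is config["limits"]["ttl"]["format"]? False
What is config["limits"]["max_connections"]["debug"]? "0.0.0.0"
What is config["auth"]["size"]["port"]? 3600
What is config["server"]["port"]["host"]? False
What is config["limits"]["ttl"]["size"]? True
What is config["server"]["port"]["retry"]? "redis://localhost"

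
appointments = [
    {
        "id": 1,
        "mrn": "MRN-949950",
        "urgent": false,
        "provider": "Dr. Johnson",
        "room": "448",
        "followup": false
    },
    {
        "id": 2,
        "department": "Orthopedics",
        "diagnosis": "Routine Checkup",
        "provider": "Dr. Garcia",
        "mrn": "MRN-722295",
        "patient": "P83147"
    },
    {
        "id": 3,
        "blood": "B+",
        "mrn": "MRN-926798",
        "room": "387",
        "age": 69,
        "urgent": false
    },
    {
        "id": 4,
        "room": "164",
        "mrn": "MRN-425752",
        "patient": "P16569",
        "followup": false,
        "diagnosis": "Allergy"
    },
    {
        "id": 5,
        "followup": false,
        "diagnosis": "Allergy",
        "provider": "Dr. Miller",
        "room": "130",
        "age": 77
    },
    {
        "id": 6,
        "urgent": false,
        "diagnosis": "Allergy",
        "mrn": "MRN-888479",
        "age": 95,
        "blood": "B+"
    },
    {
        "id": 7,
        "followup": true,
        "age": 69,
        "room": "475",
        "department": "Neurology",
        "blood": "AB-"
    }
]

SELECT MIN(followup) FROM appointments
False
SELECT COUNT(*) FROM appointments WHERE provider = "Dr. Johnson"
1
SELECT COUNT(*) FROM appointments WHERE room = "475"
1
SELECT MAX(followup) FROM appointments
True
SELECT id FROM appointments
[1, 2, 3, 4, 5, 6, 7]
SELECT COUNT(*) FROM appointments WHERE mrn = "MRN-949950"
1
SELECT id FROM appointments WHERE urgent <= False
[1, 3, 6]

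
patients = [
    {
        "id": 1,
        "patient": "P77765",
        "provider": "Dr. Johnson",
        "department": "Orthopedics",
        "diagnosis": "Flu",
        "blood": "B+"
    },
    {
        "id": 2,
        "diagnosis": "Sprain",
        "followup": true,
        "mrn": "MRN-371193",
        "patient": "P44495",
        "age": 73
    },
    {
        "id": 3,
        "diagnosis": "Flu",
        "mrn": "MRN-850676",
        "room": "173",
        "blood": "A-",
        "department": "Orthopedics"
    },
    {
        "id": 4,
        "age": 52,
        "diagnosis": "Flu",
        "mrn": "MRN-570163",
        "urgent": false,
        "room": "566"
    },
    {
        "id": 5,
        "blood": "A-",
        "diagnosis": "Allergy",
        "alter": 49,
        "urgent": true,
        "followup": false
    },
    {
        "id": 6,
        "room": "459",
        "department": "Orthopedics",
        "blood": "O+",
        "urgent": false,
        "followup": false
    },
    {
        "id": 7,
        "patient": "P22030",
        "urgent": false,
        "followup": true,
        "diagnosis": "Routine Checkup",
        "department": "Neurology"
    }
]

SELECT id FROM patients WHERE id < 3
[1, 2]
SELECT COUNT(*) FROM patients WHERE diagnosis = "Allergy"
1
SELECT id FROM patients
[1, 2, 3, 4, 5, 6, 7]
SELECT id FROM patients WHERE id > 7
[]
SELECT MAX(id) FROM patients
7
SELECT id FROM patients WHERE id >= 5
[5, 6, 7]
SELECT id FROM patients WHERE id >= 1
[1, 2, 3, 4, 5, 6, 7]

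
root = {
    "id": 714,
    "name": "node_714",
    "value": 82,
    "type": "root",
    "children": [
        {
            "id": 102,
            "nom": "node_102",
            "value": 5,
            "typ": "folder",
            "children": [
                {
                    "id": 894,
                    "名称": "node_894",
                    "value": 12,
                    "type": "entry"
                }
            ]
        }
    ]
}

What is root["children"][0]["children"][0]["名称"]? "node_894"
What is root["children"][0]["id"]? 102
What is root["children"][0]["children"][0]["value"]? 12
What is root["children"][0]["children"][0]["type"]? "entry"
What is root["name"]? "node_714"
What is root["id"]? 714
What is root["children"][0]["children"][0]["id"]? 894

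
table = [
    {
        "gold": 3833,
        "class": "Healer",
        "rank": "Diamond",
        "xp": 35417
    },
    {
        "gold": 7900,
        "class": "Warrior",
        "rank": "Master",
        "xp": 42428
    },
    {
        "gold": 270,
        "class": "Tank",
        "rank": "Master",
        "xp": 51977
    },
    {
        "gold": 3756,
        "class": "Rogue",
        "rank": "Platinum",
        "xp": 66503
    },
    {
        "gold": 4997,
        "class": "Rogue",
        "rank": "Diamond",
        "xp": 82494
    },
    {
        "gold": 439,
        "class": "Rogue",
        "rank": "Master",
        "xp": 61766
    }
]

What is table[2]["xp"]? 51977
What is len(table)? 6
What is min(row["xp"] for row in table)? 35417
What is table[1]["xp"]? 42428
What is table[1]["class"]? "Warrior"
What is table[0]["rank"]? "Diamond"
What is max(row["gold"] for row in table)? 7900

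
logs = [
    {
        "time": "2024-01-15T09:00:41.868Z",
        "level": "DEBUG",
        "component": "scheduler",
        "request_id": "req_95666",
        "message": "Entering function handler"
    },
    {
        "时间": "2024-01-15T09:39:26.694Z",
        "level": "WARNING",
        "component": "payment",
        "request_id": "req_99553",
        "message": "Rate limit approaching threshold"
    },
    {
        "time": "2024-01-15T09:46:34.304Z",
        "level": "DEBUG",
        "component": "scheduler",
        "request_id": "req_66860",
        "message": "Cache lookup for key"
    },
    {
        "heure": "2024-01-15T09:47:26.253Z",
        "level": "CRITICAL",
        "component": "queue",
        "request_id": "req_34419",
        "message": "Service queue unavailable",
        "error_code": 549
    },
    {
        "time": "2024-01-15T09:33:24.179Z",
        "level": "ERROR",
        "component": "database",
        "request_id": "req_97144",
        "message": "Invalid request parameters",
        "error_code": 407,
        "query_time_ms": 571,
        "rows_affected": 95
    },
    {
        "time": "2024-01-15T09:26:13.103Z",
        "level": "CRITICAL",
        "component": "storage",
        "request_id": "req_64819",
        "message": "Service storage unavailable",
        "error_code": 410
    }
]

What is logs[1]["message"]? "Rate limit approaching threshold"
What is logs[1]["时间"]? "2024-01-15T09:39:26.694Z"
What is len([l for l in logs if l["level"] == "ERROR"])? 1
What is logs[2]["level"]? "DEBUG"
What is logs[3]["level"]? "CRITICAL"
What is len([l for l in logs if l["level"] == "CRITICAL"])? 2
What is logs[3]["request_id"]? "req_34419"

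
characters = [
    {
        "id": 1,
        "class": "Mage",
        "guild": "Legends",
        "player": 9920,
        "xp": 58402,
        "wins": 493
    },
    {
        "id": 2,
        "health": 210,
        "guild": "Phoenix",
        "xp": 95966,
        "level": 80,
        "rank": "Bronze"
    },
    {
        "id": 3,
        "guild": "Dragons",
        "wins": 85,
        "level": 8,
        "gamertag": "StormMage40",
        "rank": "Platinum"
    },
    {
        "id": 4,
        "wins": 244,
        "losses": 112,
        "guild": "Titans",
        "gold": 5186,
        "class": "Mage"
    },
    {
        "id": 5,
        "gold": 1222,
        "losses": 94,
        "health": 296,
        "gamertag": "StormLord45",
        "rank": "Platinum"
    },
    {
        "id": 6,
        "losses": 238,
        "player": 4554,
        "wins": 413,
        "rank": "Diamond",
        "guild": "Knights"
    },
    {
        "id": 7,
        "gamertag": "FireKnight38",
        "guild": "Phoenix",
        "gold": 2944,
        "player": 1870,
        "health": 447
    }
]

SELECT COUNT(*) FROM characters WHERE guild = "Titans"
1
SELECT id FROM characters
[1, 2, 3, 4, 5, 6, 7]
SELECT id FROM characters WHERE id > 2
[3, 4, 5, 6, 7]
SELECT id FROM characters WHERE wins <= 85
[3]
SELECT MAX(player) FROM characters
9920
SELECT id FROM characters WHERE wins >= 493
[1]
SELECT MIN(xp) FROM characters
58402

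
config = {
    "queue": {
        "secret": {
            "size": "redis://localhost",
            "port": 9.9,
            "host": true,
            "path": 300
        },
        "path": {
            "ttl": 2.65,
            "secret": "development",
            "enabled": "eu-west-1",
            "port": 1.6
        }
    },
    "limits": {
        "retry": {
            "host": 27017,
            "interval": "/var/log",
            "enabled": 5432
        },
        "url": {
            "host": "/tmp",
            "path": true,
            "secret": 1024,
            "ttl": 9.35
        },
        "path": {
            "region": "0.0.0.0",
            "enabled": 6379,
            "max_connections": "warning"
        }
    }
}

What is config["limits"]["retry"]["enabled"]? 5432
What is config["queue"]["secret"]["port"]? 9.9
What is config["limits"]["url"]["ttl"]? 9.35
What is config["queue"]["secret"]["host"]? True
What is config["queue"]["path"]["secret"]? "development"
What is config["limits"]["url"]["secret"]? 1024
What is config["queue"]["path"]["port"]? 1.6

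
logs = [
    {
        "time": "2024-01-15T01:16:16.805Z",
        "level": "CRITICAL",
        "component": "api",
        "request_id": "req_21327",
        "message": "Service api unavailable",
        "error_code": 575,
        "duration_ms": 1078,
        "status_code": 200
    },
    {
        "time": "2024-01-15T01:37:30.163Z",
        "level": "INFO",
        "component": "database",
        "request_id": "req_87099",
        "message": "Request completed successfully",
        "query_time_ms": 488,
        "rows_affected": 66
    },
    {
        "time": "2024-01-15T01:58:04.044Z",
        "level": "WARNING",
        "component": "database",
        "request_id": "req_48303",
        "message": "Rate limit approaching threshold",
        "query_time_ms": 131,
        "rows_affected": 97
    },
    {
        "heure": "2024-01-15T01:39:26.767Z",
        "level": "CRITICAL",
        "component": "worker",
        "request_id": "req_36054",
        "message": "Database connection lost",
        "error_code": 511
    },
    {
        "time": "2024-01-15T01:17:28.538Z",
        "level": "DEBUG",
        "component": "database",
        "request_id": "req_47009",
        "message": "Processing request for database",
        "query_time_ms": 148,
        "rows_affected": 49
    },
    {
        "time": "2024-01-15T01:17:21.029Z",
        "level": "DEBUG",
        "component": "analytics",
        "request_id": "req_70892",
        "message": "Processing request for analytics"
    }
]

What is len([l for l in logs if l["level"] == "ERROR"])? 0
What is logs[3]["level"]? "CRITICAL"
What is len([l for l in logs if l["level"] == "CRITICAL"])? 2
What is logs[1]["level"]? "INFO"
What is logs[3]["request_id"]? "req_36054"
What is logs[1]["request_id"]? "req_87099"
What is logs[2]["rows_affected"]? 97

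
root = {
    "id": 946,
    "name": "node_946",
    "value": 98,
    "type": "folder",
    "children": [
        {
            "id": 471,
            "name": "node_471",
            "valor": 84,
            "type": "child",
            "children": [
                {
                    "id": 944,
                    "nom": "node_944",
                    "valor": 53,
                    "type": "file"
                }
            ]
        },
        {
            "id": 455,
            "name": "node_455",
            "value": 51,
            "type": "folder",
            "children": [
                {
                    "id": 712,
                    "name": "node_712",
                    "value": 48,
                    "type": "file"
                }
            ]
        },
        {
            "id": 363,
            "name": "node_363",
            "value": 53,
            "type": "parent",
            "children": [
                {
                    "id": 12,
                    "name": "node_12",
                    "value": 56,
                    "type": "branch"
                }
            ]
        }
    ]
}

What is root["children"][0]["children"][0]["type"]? "file"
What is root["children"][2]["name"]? "node_363"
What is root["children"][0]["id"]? 471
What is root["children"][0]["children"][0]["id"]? 944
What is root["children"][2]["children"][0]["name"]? "node_12"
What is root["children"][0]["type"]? "child"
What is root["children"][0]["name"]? "node_471"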